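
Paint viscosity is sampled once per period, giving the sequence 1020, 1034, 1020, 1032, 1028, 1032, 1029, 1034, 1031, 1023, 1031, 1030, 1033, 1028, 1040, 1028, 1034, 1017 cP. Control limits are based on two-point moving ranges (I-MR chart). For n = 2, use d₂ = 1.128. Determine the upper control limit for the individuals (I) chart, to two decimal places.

X̄ = (1020 + 1034 + 1020 + 1032 + 1028 + 1032 + 1029 + 1034 + 1031 + 1023 + 1031 + 1030 + 1033 + 1028 + 1040 + 1028 + 1034 + 1017) / 18 = 1029.1111
Moving ranges: 14, 14, 12, 4, 4, 3, 5, 3, 8, 8, 1, 3, 5, 12, 12, 6, 17; M̄R̄ = 131.0000 / 17 = 7.7059
UCL = X̄ + 3·M̄R̄/d₂ = 1029.1111 + 3 × 7.7059 / 1.128 = 1049.6055

1049.61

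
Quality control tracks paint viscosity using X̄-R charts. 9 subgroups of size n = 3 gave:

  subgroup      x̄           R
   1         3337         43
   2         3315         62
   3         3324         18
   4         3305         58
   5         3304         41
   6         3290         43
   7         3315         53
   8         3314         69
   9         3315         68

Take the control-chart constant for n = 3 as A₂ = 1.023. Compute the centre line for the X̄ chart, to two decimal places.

X̄̄ = (3337 + 3315 + 3324 + 3305 + 3304 + 3290 + 3315 + 3314 + 3315) / 9 = 29819.0000 / 9 = 3313.2222
CL = X̄̄ = 3313.2222

3313.22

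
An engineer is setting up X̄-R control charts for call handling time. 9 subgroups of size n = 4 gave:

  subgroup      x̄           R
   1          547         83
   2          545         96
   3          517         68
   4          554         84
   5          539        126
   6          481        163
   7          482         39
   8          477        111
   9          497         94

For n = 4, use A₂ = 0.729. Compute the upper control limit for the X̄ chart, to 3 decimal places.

585.428

X̄̄ = (547 + 545 + 517 + 554 + 539 + 481 + 482 + 477 + 497) / 9 = 4639.0000 / 9 = 515.4444
R̄ = (83 + 96 + 68 + 84 + 126 + 163 + 39 + 111 + 94) / 9 = 864.0000 / 9 = 96.0000
UCL = X̄̄ + A₂·R̄ = 515.4444 + 0.729 × 96.0000 = 585.4284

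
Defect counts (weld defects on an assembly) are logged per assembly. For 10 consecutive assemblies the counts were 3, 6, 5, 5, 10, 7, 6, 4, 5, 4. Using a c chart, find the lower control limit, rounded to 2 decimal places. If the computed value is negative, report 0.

0.00

c̄ = (3 + 6 + 5 + 5 + 10 + 7 + 6 + 4 + 5 + 4) / 10 = 55 / 10 = 5.5000
LCL = c̄ − 3√c̄ = 5.5000 − 3 × 2.3452 = -1.5356 → 0 (cannot be negative)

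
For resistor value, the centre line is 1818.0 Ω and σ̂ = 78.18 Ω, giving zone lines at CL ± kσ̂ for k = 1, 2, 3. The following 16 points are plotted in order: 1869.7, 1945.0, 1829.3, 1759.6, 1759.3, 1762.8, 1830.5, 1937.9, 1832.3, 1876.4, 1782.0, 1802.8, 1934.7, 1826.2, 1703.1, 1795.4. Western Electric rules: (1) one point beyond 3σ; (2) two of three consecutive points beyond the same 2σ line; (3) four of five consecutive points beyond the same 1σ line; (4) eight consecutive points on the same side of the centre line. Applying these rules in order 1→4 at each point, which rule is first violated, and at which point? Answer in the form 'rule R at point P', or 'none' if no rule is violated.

Zone of each point (C = within 1σ̂, B = 1σ̂–2σ̂, A = 2σ̂–3σ̂, * = beyond 3σ̂; sign = side of CL): 1:+C, 2:+B, 3:+C, 4:-C, 5:-C, 6:-C, 7:+C, 8:+B, 9:+C, 10:+C, 11:-C, 12:-C, 13:+B, 14:+C, 15:-B, 16:-C
No rule fires across all 16 points.

none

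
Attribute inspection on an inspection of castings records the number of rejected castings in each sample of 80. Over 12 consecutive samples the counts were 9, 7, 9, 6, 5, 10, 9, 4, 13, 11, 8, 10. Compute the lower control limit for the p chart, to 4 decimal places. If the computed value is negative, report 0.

0.0023

p̄ = Σdᵢ / (k·n) = 101 / (12 × 80) = 0.10521
LCL = p̄ − 3·√(p̄(1−p̄)/n) = 0.10521 − 3 × 0.03430 = 0.00230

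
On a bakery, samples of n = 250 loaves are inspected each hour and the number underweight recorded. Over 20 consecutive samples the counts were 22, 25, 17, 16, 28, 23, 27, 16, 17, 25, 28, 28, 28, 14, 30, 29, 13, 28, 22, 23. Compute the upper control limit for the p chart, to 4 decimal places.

0.1466

p̄ = Σdᵢ / (k·n) = 459 / (20 × 250) = 0.09180
UCL = p̄ + 3·√(p̄(1−p̄)/n) = 0.09180 + 3 × √(0.09180×0.90820/250) = 0.09180 + 3 × 0.01826 = 0.14659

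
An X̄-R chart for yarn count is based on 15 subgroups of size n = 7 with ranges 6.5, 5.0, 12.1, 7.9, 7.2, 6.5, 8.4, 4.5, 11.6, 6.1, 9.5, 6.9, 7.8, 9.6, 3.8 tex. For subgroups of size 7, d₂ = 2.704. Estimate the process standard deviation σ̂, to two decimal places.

R̄ = (6.5 + 5.0 + 12.1 + 7.9 + 7.2 + 6.5 + 8.4 + 4.5 + 11.6 + 6.1 + 9.5 + 6.9 + 7.8 + 9.6 + 3.8) / 15 = 7.5600
σ̂ = R̄ / d₂ = 7.5600 / 2.704 = 2.7959

2.80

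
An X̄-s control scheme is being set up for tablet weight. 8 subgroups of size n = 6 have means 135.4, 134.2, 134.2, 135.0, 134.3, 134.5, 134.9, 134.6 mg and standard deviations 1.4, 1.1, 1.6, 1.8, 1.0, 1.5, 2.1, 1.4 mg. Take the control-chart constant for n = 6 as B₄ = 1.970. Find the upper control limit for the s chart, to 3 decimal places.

2.930

s̄ = (1.4 + 1.1 + 1.6 + 1.8 + 1.0 + 1.5 + 2.1 + 1.4) / 8 = 1.4875
UCL_s = B₄·s̄ = 1.970 × 1.4875 = 2.9304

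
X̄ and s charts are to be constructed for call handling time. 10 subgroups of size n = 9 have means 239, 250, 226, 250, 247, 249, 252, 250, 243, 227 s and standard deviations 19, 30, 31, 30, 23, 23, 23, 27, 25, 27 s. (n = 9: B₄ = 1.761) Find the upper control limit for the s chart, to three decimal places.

s̄ = (19 + 30 + 31 + 30 + 23 + 23 + 23 + 27 + 25 + 27) / 10 = 25.8000
UCL_s = B₄·s̄ = 1.761 × 25.8000 = 45.4338

45.434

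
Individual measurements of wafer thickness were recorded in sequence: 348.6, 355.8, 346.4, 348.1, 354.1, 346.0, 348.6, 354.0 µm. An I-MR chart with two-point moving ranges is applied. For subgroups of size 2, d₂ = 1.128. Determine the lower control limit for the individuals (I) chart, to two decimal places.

X̄ = (348.6 + 355.8 + 346.4 + 348.1 + 354.1 + 346.0 + 348.6 + 354.0) / 8 = 350.2000
Moving ranges: 7.2, 9.4, 1.7, 6.0, 8.1, 2.6, 5.4; M̄R̄ = 40.4000 / 7 = 5.7714
LCL = X̄ − 3·M̄R̄/d₂ = 350.2000 − 3 × 5.7714 / 1.128 = 334.8505

334.85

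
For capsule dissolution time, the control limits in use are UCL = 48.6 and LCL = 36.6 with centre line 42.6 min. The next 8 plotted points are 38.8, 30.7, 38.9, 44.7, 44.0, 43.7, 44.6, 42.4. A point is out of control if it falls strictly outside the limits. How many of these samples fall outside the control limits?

Compare each point to [36.6, 48.6]: sample 2 = 30.7 < LCL.

1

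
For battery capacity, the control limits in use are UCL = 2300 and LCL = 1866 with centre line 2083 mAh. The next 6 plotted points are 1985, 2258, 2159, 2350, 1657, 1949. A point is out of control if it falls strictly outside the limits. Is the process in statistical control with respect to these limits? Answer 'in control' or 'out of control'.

Compare each point to [1866, 2300]: sample 4 = 2350 > UCL; sample 5 = 1657 < LCL.

out of control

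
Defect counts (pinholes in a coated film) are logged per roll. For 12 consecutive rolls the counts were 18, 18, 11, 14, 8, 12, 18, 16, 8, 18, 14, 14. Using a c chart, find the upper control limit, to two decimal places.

25.34

c̄ = (18 + 18 + 11 + 14 + 8 + 12 + 18 + 16 + 8 + 18 + 14 + 14) / 12 = 169 / 12 = 14.0833
UCL = c̄ + 3√c̄ = 14.0833 + 3 × √14.0833 = 14.0833 + 3 × 3.7528 = 25.3417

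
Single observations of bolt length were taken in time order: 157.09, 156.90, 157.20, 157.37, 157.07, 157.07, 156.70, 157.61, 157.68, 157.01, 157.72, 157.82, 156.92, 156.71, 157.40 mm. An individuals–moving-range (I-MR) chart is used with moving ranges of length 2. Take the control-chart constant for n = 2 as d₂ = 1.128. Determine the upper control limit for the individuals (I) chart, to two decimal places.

158.28

X̄ = (157.09 + 156.90 + 157.20 + 157.37 + 157.07 + 157.07 + 156.70 + 157.61 + 157.68 + 157.01 + 157.72 + 157.82 + 156.92 + 156.71 + 157.40) / 15 = 157.2180
Moving ranges: 0.19, 0.30, 0.17, 0.30, 0.00, 0.37, 0.91, 0.07, 0.67, 0.71, 0.10, 0.90, 0.21, 0.69; M̄R̄ = 5.5900 / 14 = 0.3993
UCL = X̄ + 3·M̄R̄/d₂ = 157.2180 + 3 × 0.3993 / 1.128 = 158.2799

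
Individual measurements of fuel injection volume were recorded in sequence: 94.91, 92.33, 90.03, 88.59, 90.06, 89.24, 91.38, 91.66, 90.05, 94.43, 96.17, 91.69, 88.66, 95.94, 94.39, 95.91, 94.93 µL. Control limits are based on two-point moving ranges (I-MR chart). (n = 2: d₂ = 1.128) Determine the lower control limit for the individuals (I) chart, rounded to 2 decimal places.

86.12

X̄ = (94.91 + 92.33 + 90.03 + 88.59 + 90.06 + 89.24 + 91.38 + 91.66 + 90.05 + 94.43 + 96.17 + 91.69 + 88.66 + 95.94 + 94.39 + 95.91 + 94.93) / 17 = 92.3747
Moving ranges: 2.58, 2.30, 1.44, 1.47, 0.82, 2.14, 0.28, 1.61, 4.38, 1.74, 4.48, 3.03, 7.28, 1.55, 1.52, 0.98; M̄R̄ = 37.6000 / 16 = 2.3500
LCL = X̄ − 3·M̄R̄/d₂ = 92.3747 − 3 × 2.3500 / 1.128 = 86.1247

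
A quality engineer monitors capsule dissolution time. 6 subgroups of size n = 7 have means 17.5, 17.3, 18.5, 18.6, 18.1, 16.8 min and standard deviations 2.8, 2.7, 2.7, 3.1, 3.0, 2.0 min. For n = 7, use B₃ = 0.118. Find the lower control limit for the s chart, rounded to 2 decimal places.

0.32

s̄ = (2.8 + 2.7 + 2.7 + 3.1 + 3.0 + 2.0) / 6 = 2.7167
LCL_s = B₃·s̄ = 0.118 × 2.7167 = 0.3206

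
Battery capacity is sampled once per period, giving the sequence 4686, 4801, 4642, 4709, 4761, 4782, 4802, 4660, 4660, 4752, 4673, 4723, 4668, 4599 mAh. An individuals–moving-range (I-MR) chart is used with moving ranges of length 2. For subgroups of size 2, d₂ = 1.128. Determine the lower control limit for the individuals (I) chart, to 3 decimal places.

4520.008

X̄ = (4686 + 4801 + 4642 + 4709 + 4761 + 4782 + 4802 + 4660 + 4660 + 4752 + 4673 + 4723 + 4668 + 4599) / 14 = 4708.4286
Moving ranges: 115, 159, 67, 52, 21, 20, 142, 0, 92, 79, 50, 55, 69; M̄R̄ = 921.0000 / 13 = 70.8462
LCL = X̄ − 3·M̄R̄/d₂ = 4708.4286 − 3 × 70.8462 / 1.128 = 4520.0079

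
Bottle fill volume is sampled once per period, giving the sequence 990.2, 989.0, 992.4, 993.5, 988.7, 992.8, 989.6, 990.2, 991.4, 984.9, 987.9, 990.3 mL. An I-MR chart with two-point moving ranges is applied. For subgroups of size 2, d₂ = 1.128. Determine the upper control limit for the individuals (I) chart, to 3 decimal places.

X̄ = (990.2 + 989.0 + 992.4 + 993.5 + 988.7 + 992.8 + 989.6 + 990.2 + 991.4 + 984.9 + 987.9 + 990.3) / 12 = 990.0750
Moving ranges: 1.2, 3.4, 1.1, 4.8, 4.1, 3.2, 0.6, 1.2, 6.5, 3.0, 2.4; M̄R̄ = 31.5000 / 11 = 2.8636
UCL = X̄ + 3·M̄R̄/d₂ = 990.0750 + 3 × 2.8636 / 1.128 = 997.6911

997.691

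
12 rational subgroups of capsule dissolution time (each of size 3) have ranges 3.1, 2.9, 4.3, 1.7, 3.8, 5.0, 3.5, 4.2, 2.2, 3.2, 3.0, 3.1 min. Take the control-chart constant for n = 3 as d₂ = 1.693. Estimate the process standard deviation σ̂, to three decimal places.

R̄ = (3.1 + 2.9 + 4.3 + 1.7 + 3.8 + 5.0 + 3.5 + 4.2 + 2.2 + 3.2 + 3.0 + 3.1) / 12 = 3.3333
σ̂ = R̄ / d₂ = 3.3333 / 1.693 = 1.9689

1.969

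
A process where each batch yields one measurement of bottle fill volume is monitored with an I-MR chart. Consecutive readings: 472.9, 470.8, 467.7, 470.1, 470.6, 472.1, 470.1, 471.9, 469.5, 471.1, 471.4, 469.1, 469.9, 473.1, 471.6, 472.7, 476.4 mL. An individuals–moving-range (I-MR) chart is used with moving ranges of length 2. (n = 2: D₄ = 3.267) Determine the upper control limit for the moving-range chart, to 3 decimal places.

6.187

Moving ranges: 2.1, 3.1, 2.4, 0.5, 1.5, 2.0, 1.8, 2.4, 1.6, 0.3, 2.3, 0.8, 3.2, 1.5, 1.1, 3.7; M̄R̄ = 30.3000 / 16 = 1.8938
UCL_MR = D₄·M̄R̄ = 3.267 × 1.8938 = 6.1869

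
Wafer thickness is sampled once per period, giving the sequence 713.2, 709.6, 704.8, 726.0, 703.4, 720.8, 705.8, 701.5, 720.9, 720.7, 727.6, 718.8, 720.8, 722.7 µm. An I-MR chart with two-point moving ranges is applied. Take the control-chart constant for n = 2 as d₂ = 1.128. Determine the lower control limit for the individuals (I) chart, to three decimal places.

689.264

X̄ = (713.2 + 709.6 + 704.8 + 726.0 + 703.4 + 720.8 + 705.8 + 701.5 + 720.9 + 720.7 + 727.6 + 718.8 + 720.8 + 722.7) / 14 = 715.4714
Moving ranges: 3.6, 4.8, 21.2, 22.6, 17.4, 15.0, 4.3, 19.4, 0.2, 6.9, 8.8, 2.0, 1.9; M̄R̄ = 128.1000 / 13 = 9.8538
LCL = X̄ − 3·M̄R̄/d₂ = 715.4714 − 3 × 9.8538 / 1.128 = 689.2644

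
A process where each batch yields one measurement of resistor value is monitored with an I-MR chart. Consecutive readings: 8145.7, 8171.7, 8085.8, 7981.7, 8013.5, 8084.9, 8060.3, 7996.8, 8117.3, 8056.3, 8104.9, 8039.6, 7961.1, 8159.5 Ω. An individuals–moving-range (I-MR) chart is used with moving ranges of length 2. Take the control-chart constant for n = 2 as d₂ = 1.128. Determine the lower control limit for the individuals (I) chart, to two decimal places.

7869.53

X̄ = (8145.7 + 8171.7 + 8085.8 + 7981.7 + 8013.5 + 8084.9 + 8060.3 + 7996.8 + 8117.3 + 8056.3 + 8104.9 + 8039.6 + 7961.1 + 8159.5) / 14 = 8069.9357
Moving ranges: 26.0, 85.9, 104.1, 31.8, 71.4, 24.6, 63.5, 120.5, 61.0, 48.6, 65.3, 78.5, 198.4; M̄R̄ = 979.6000 / 13 = 75.3538
LCL = X̄ − 3·M̄R̄/d₂ = 8069.9357 − 3 × 75.3538 / 1.128 = 7869.5265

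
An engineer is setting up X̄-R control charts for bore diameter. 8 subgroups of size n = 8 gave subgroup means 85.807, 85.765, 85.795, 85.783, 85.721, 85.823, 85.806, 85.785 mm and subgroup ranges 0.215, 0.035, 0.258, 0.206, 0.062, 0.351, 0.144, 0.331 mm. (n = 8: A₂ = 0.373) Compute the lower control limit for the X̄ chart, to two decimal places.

85.71

X̄̄ = (85.807 + 85.765 + 85.795 + 85.783 + 85.721 + 85.823 + 85.806 + 85.785) / 8 = 686.2850 / 8 = 85.7856
R̄ = (0.215 + 0.035 + 0.258 + 0.206 + 0.062 + 0.351 + 0.144 + 0.331) / 8 = 1.6020 / 8 = 0.2002
LCL = X̄̄ − A₂·R̄ = 85.7856 − 0.373 × 0.2002 = 85.7109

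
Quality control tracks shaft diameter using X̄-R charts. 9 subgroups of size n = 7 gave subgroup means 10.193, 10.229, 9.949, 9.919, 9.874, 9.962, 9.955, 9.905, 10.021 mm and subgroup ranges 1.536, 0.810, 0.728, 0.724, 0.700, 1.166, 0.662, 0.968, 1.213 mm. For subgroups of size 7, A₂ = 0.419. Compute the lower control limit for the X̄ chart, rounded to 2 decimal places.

9.60

X̄̄ = (10.193 + 10.229 + 9.949 + 9.919 + 9.874 + 9.962 + 9.955 + 9.905 + 10.021) / 9 = 90.0070 / 9 = 10.0008
R̄ = (1.536 + 0.810 + 0.728 + 0.724 + 0.700 + 1.166 + 0.662 + 0.968 + 1.213) / 9 = 8.5070 / 9 = 0.9452
LCL = X̄̄ − A₂·R̄ = 10.0008 − 0.419 × 0.9452 = 9.6047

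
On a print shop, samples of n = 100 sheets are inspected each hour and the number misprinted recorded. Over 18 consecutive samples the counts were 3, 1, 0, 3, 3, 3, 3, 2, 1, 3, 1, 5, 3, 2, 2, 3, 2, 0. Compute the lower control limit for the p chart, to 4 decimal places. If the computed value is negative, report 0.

p̄ = Σdᵢ / (k·n) = 40 / (18 × 100) = 0.02222
LCL = p̄ − 3·√(p̄(1−p̄)/n) = 0.02222 − 3 × 0.01474 = -0.02200 → 0 (negative, so LCL = 0)

0.0000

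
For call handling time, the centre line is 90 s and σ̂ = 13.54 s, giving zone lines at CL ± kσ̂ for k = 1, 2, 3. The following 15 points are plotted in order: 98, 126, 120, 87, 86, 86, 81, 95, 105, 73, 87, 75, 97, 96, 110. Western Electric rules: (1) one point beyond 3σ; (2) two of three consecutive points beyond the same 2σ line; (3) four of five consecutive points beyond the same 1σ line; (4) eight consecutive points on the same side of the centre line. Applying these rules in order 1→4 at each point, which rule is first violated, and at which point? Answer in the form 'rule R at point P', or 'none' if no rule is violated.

Zone of each point (C = within 1σ̂, B = 1σ̂–2σ̂, A = 2σ̂–3σ̂, * = beyond 3σ̂; sign = side of CL): 1:+C, 2:+A, 3:+A, 4:-C, 5:-C, 6:-C, 7:-C, 8:+C, 9:+B, 10:-B, 11:-C, 12:-B, 13:+C, 14:+C, 15:+B
Rule 2 (two of three consecutive points beyond the same 2σ limit) is satisfied at point 3.

rule 2 at point 3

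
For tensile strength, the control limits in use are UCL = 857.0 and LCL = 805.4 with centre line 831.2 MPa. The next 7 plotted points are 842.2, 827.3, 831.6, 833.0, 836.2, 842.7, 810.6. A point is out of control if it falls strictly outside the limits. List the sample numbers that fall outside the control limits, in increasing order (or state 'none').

none

All 7 points lie within [805.4, 857.0].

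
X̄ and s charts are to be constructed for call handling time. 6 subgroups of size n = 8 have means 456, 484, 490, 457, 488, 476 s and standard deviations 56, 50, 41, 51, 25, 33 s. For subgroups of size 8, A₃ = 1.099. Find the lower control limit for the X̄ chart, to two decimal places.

428.28

X̄̄ = (456 + 484 + 490 + 457 + 488 + 476) / 6 = 475.1667
s̄ = (56 + 50 + 41 + 51 + 25 + 33) / 6 = 42.6667
LCL = X̄̄ − A₃·s̄ = 475.1667 − 1.099 × 42.6667 = 428.2760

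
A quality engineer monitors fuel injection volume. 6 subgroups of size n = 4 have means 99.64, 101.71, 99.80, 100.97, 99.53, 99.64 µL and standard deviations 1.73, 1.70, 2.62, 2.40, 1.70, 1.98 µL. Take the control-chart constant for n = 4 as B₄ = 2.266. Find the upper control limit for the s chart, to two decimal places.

4.58

s̄ = (1.73 + 1.70 + 2.62 + 2.40 + 1.70 + 1.98) / 6 = 2.0217
UCL_s = B₄·s̄ = 2.266 × 2.0217 = 4.5811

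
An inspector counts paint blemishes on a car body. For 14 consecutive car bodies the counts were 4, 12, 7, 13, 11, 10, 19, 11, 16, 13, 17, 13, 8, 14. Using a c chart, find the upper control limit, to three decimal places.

c̄ = (4 + 12 + 7 + 13 + 11 + 10 + 19 + 11 + 16 + 13 + 17 + 13 + 8 + 14) / 14 = 168 / 14 = 12.0000
UCL = c̄ + 3√c̄ = 12.0000 + 3 × √12.0000 = 12.0000 + 3 × 3.4641 = 22.3923

22.392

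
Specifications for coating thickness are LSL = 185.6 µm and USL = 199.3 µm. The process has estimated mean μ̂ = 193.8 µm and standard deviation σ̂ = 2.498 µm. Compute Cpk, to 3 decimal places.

Cpu = (USL − μ̂) / (3σ̂) = (199.3 − 193.8) / (3 × 2.498) = 0.7339; Cpl = (μ̂ − LSL) / (3σ̂) = (193.8 − 185.6) / (3 × 2.498) = 1.0942; Cpk = min(Cpu, Cpl) = 0.7339

0.734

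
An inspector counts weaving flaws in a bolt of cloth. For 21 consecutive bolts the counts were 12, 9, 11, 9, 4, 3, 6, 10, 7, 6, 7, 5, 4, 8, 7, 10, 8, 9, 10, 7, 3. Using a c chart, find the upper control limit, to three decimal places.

c̄ = (12 + 9 + 11 + 9 + 4 + 3 + 6 + 10 + 7 + 6 + 7 + 5 + 4 + 8 + 7 + 10 + 8 + 9 + 10 + 7 + 3) / 21 = 155 / 21 = 7.3810
UCL = c̄ + 3√c̄ = 7.3810 + 3 × √7.3810 = 7.3810 + 3 × 2.7168 = 15.5313

15.531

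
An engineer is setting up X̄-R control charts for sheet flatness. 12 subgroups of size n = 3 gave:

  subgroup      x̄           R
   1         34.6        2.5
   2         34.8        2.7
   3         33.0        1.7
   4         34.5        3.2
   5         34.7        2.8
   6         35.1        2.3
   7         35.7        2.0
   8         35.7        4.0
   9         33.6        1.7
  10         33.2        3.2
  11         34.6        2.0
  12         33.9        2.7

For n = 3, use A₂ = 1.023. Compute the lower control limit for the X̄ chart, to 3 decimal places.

X̄̄ = (34.6 + 34.8 + 33.0 + 34.5 + 34.7 + 35.1 + 35.7 + 35.7 + 33.6 + 33.2 + 34.6 + 33.9) / 12 = 413.4000 / 12 = 34.4500
R̄ = (2.5 + 2.7 + 1.7 + 3.2 + 2.8 + 2.3 + 2.0 + 4.0 + 1.7 + 3.2 + 2.0 + 2.7) / 12 = 30.8000 / 12 = 2.5667
LCL = X̄̄ − A₂·R̄ = 34.4500 − 1.023 × 2.5667 = 31.8243

31.824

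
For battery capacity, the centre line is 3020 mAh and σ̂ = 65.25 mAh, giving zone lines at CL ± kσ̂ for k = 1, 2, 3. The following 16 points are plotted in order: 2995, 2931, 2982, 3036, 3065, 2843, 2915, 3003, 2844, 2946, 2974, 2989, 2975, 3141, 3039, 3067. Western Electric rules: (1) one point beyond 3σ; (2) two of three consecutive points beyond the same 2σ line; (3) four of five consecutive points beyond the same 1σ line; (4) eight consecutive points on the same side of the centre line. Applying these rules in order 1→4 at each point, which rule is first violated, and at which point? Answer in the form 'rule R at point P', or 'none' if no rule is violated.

Zone of each point (C = within 1σ̂, B = 1σ̂–2σ̂, A = 2σ̂–3σ̂, * = beyond 3σ̂; sign = side of CL): 1:-C, 2:-B, 3:-C, 4:+C, 5:+C, 6:-A, 7:-B, 8:-C, 9:-A, 10:-B, 11:-C, 12:-C, 13:-C, 14:+B, 15:+C, 16:+C
Rule 3 (four of five consecutive points beyond the same 1σ limit) is satisfied at point 10.

rule 3 at point 10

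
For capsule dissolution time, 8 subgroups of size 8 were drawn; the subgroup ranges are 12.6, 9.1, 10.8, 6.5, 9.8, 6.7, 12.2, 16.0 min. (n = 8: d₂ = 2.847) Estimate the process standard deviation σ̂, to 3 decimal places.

3.675

R̄ = (12.6 + 9.1 + 10.8 + 6.5 + 9.8 + 6.7 + 12.2 + 16.0) / 8 = 10.4625
σ̂ = R̄ / d₂ = 10.4625 / 2.847 = 3.6749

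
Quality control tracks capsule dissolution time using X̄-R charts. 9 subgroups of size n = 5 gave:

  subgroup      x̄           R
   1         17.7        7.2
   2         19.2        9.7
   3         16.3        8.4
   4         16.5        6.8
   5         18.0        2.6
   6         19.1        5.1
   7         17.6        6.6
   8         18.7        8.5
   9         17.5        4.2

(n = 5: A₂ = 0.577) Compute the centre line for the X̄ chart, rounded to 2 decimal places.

17.84

X̄̄ = (17.7 + 19.2 + 16.3 + 16.5 + 18.0 + 19.1 + 17.6 + 18.7 + 17.5) / 9 = 160.6000 / 9 = 17.8444
CL = X̄̄ = 17.8444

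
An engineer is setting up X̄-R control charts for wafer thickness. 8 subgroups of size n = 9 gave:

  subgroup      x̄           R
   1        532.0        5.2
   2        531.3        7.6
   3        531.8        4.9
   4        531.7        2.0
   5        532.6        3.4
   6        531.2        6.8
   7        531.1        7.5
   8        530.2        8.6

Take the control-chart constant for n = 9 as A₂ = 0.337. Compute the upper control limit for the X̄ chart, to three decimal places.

533.425

X̄̄ = (532.0 + 531.3 + 531.8 + 531.7 + 532.6 + 531.2 + 531.1 + 530.2) / 8 = 4251.9000 / 8 = 531.4875
R̄ = (5.2 + 7.6 + 4.9 + 2.0 + 3.4 + 6.8 + 7.5 + 8.6) / 8 = 46.0000 / 8 = 5.7500
UCL = X̄̄ + A₂·R̄ = 531.4875 + 0.337 × 5.7500 = 533.4253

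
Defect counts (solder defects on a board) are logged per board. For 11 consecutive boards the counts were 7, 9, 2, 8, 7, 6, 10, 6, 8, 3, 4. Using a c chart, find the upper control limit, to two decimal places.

c̄ = (7 + 9 + 2 + 8 + 7 + 6 + 10 + 6 + 8 + 3 + 4) / 11 = 70 / 11 = 6.3636
UCL = c̄ + 3√c̄ = 6.3636 + 3 × √6.3636 = 6.3636 + 3 × 2.5226 = 13.9315

13.93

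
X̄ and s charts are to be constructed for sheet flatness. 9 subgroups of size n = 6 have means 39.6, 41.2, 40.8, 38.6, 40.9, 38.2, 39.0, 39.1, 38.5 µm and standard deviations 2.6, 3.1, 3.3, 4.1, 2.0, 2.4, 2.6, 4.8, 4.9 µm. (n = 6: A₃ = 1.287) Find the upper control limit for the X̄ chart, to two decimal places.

X̄̄ = (39.6 + 41.2 + 40.8 + 38.6 + 40.9 + 38.2 + 39.0 + 39.1 + 38.5) / 9 = 39.5444
s̄ = (2.6 + 3.1 + 3.3 + 4.1 + 2.0 + 2.4 + 2.6 + 4.8 + 4.9) / 9 = 3.3111
UCL = X̄̄ + A₃·s̄ = 39.5444 + 1.287 × 3.3111 = 43.8058

43.81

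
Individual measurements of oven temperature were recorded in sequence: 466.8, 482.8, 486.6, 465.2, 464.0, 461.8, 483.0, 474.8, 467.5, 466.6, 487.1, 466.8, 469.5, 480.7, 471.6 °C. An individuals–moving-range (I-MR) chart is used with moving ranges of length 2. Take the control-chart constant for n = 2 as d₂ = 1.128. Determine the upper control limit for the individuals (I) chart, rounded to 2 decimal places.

X̄ = (466.8 + 482.8 + 486.6 + 465.2 + 464.0 + 461.8 + 483.0 + 474.8 + 467.5 + 466.6 + 487.1 + 466.8 + 469.5 + 480.7 + 471.6) / 15 = 472.9867
Moving ranges: 16.0, 3.8, 21.4, 1.2, 2.2, 21.2, 8.2, 7.3, 0.9, 20.5, 20.3, 2.7, 11.2, 9.1; M̄R̄ = 146.0000 / 14 = 10.4286
UCL = X̄ + 3·M̄R̄/d₂ = 472.9867 + 3 × 10.4286 / 1.128 = 500.7222

500.72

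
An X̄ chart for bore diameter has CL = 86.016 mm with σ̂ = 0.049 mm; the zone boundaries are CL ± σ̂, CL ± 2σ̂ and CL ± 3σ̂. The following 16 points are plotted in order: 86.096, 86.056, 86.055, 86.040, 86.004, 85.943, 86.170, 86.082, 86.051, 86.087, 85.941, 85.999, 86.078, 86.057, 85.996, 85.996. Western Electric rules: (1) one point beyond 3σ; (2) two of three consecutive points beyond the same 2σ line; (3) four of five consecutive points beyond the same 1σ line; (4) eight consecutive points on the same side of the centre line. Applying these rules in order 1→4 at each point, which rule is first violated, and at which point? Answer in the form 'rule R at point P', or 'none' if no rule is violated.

Zone of each point (C = within 1σ̂, B = 1σ̂–2σ̂, A = 2σ̂–3σ̂, * = beyond 3σ̂; sign = side of CL): 1:+B, 2:+C, 3:+C, 4:+C, 5:-C, 6:-B, 7:+*, 8:+B, 9:+C, 10:+B, 11:-B, 12:-C, 13:+B, 14:+C, 15:-C, 16:-C
Rule 1 (one point beyond the 3σ limits) is satisfied at point 7.

rule 1 at point 7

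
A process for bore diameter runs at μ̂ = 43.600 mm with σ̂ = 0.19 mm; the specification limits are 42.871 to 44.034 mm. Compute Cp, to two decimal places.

1.02

Cp = (USL − LSL) / (6σ̂) = (44.034 − 42.871) / (6 × 0.19) = 1.1630 / 1.1400 = 1.0202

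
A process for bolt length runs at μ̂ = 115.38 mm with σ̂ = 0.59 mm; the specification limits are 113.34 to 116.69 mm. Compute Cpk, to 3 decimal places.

Cpu = (USL − μ̂) / (3σ̂) = (116.69 − 115.38) / (3 × 0.59) = 0.7401; Cpl = (μ̂ − LSL) / (3σ̂) = (115.38 − 113.34) / (3 × 0.59) = 1.1525; Cpk = min(Cpu, Cpl) = 0.7401

0.740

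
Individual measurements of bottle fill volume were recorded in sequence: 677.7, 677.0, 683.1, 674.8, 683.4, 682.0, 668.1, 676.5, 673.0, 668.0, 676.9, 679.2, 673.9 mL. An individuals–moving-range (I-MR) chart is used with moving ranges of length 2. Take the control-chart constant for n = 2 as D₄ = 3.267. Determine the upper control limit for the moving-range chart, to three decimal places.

Moving ranges: 0.7, 6.1, 8.3, 8.6, 1.4, 13.9, 8.4, 3.5, 5.0, 8.9, 2.3, 5.3; M̄R̄ = 72.4000 / 12 = 6.0333
UCL_MR = D₄·M̄R̄ = 3.267 × 6.0333 = 19.7109

19.711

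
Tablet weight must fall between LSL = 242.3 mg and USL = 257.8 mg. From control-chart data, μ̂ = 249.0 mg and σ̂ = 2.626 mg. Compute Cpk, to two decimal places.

0.85

Cpu = (USL − μ̂) / (3σ̂) = (257.8 − 249.0) / (3 × 2.626) = 1.1170; Cpl = (μ̂ − LSL) / (3σ̂) = (249.0 − 242.3) / (3 × 2.626) = 0.8505; Cpk = min(Cpu, Cpl) = 0.8505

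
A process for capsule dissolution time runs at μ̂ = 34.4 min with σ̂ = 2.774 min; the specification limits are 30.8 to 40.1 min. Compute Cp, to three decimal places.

0.559

Cp = (USL − LSL) / (6σ̂) = (40.1 − 30.8) / (6 × 2.774) = 9.3000 / 16.6440 = 0.5588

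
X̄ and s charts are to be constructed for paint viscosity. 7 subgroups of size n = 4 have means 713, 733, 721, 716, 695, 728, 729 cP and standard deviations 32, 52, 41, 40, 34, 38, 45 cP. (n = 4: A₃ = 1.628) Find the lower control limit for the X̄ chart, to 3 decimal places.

653.701

X̄̄ = (713 + 733 + 721 + 716 + 695 + 728 + 729) / 7 = 719.2857
s̄ = (32 + 52 + 41 + 40 + 34 + 38 + 45) / 7 = 40.2857
LCL = X̄̄ − A₃·s̄ = 719.2857 − 1.628 × 40.2857 = 653.7006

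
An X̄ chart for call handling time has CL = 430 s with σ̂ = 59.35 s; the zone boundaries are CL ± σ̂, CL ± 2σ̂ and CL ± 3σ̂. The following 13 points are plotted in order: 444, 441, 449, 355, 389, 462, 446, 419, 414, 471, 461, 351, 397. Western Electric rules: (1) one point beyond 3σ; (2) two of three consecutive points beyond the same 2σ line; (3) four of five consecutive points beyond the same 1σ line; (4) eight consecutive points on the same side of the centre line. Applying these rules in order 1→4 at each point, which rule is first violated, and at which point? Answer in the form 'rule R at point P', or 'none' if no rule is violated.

none

Zone of each point (C = within 1σ̂, B = 1σ̂–2σ̂, A = 2σ̂–3σ̂, * = beyond 3σ̂; sign = side of CL): 1:+C, 2:+C, 3:+C, 4:-B, 5:-C, 6:+C, 7:+C, 8:-C, 9:-C, 10:+C, 11:+C, 12:-B, 13:-C
No rule fires across all 13 points.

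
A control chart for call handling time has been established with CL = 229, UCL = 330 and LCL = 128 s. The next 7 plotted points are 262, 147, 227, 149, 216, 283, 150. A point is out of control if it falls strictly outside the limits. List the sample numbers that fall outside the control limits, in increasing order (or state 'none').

none

All 7 points lie within [128, 330].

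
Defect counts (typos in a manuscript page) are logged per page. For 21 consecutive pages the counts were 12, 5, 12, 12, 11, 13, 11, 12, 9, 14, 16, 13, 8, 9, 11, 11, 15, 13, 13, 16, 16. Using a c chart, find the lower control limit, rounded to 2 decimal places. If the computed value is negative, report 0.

1.61

c̄ = (12 + 5 + 12 + 12 + 11 + 13 + 11 + 12 + 9 + 14 + 16 + 13 + 8 + 9 + 11 + 11 + 15 + 13 + 13 + 16 + 16) / 21 = 252 / 21 = 12.0000
LCL = c̄ − 3√c̄ = 12.0000 − 3 × 3.4641 = 1.6077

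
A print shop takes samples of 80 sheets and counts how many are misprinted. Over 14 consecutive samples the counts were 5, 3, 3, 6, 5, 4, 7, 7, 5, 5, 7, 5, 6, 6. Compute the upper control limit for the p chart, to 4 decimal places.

0.1494

p̄ = Σdᵢ / (k·n) = 74 / (14 × 80) = 0.06607
UCL = p̄ + 3·√(p̄(1−p̄)/n) = 0.06607 + 3 × √(0.06607×0.93393/80) = 0.06607 + 3 × 0.02777 = 0.14939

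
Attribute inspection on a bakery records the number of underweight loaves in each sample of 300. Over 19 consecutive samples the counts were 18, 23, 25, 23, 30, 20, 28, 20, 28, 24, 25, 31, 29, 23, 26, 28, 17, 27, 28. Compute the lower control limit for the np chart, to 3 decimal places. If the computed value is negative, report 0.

10.561

p̄ = Σdᵢ / (k·n) = 473 / (19 × 300) = 0.08298
LCL = np̄ − 3·√(np̄(1−p̄)) = 24.8947 − 3 × 4.7780 = 10.5609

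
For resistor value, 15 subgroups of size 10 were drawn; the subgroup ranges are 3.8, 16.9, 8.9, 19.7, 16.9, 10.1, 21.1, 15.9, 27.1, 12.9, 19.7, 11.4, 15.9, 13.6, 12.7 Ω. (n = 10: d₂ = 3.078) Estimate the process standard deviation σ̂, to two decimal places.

R̄ = (3.8 + 16.9 + 8.9 + 19.7 + 16.9 + 10.1 + 21.1 + 15.9 + 27.1 + 12.9 + 19.7 + 11.4 + 15.9 + 13.6 + 12.7) / 15 = 15.1067
σ̂ = R̄ / d₂ = 15.1067 / 3.078 = 4.9079

4.91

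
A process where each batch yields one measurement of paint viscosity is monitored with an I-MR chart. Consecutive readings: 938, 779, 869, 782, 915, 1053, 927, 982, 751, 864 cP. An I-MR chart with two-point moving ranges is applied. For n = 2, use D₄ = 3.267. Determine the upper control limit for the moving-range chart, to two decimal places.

410.92

Moving ranges: 159, 90, 87, 133, 138, 126, 55, 231, 113; M̄R̄ = 1132.0000 / 9 = 125.7778
UCL_MR = D₄·M̄R̄ = 3.267 × 125.7778 = 410.9160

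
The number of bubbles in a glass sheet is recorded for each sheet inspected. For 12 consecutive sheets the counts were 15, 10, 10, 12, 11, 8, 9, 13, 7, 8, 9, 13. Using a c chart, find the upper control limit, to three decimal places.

c̄ = (15 + 10 + 10 + 12 + 11 + 8 + 9 + 13 + 7 + 8 + 9 + 13) / 12 = 125 / 12 = 10.4167
UCL = c̄ + 3√c̄ = 10.4167 + 3 × √10.4167 = 10.4167 + 3 × 3.2275 = 20.0991

20.099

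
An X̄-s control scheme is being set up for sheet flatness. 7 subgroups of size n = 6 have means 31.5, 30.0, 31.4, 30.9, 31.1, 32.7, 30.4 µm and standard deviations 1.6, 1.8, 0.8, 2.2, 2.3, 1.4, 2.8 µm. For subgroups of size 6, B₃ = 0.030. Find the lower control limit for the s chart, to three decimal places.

0.055

s̄ = (1.6 + 1.8 + 0.8 + 2.2 + 2.3 + 1.4 + 2.8) / 7 = 1.8429
LCL_s = B₃·s̄ = 0.030 × 1.8429 = 0.0553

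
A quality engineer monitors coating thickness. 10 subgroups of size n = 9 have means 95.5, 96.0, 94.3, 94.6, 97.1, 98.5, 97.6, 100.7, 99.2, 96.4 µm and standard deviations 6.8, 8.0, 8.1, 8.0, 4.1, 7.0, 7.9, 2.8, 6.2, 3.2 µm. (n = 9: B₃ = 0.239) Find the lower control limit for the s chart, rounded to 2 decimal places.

s̄ = (6.8 + 8.0 + 8.1 + 8.0 + 4.1 + 7.0 + 7.9 + 2.8 + 6.2 + 3.2) / 10 = 6.2100
LCL_s = B₃·s̄ = 0.239 × 6.2100 = 1.4842

1.48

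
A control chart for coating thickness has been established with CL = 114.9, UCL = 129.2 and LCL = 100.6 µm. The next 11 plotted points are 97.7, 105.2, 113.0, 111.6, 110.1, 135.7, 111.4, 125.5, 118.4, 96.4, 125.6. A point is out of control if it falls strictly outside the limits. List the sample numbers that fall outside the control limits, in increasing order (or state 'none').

Compare each point to [100.6, 129.2]: sample 1 = 97.7 < LCL; sample 6 = 135.7 > UCL; sample 10 = 96.4 < LCL.

1, 6, 10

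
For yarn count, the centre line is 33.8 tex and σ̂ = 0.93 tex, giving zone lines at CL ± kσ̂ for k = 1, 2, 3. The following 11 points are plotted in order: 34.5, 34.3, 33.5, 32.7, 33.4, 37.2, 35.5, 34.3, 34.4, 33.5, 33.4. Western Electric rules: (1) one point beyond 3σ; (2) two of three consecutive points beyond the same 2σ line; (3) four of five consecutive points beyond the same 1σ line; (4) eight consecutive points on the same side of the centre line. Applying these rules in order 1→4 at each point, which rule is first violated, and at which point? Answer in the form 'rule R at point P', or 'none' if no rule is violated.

rule 1 at point 6

Zone of each point (C = within 1σ̂, B = 1σ̂–2σ̂, A = 2σ̂–3σ̂, * = beyond 3σ̂; sign = side of CL): 1:+C, 2:+C, 3:-C, 4:-B, 5:-C, 6:+*, 7:+B, 8:+C, 9:+C, 10:-C, 11:-C
Rule 1 (one point beyond the 3σ limits) is satisfied at point 6.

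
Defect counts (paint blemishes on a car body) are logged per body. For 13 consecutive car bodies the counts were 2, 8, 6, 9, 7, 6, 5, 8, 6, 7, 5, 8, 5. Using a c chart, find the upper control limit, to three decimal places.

c̄ = (2 + 8 + 6 + 9 + 7 + 6 + 5 + 8 + 6 + 7 + 5 + 8 + 5) / 13 = 82 / 13 = 6.3077
UCL = c̄ + 3√c̄ = 6.3077 + 3 × √6.3077 = 6.3077 + 3 × 2.5115 = 13.8422

13.842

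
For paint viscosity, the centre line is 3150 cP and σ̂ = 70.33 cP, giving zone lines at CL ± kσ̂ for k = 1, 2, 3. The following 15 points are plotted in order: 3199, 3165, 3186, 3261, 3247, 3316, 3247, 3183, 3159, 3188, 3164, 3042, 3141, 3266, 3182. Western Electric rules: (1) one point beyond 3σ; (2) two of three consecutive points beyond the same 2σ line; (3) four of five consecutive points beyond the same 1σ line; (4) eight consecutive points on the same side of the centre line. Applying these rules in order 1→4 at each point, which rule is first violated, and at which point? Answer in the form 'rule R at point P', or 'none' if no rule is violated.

Zone of each point (C = within 1σ̂, B = 1σ̂–2σ̂, A = 2σ̂–3σ̂, * = beyond 3σ̂; sign = side of CL): 1:+C, 2:+C, 3:+C, 4:+B, 5:+B, 6:+A, 7:+B, 8:+C, 9:+C, 10:+C, 11:+C, 12:-B, 13:-C, 14:+B, 15:+C
Rule 3 (four of five consecutive points beyond the same 1σ limit) is satisfied at point 7.

rule 3 at point 7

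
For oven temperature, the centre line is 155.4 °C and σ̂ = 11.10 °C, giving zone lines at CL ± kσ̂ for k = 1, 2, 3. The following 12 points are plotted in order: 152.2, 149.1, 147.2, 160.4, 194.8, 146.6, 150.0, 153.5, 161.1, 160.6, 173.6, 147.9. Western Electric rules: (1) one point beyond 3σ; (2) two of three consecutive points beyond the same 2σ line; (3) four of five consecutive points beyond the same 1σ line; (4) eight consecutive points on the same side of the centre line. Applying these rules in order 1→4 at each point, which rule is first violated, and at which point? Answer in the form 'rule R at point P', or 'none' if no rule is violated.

rule 1 at point 5

Zone of each point (C = within 1σ̂, B = 1σ̂–2σ̂, A = 2σ̂–3σ̂, * = beyond 3σ̂; sign = side of CL): 1:-C, 2:-C, 3:-C, 4:+C, 5:+*, 6:-C, 7:-C, 8:-C, 9:+C, 10:+C, 11:+B, 12:-C
Rule 1 (one point beyond the 3σ limits) is satisfied at point 5.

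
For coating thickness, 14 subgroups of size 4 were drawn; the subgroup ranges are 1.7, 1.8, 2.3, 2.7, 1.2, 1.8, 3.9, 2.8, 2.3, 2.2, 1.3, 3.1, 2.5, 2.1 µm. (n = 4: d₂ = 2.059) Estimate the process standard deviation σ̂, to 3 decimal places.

1.100

R̄ = (1.7 + 1.8 + 2.3 + 2.7 + 1.2 + 1.8 + 3.9 + 2.8 + 2.3 + 2.2 + 1.3 + 3.1 + 2.5 + 2.1) / 14 = 2.2643
σ̂ = R̄ / d₂ = 2.2643 / 2.059 = 1.0997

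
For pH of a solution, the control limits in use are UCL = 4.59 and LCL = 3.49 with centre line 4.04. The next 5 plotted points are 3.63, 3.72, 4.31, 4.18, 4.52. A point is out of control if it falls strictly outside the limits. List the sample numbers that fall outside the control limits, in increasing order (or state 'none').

none

All 5 points lie within [3.49, 4.59].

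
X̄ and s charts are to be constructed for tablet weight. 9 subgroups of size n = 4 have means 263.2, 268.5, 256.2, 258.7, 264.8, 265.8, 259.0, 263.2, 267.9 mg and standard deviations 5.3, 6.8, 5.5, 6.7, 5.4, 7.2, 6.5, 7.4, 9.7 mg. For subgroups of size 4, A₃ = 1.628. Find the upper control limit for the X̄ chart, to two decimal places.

X̄̄ = (263.2 + 268.5 + 256.2 + 258.7 + 264.8 + 265.8 + 259.0 + 263.2 + 267.9) / 9 = 263.0333
s̄ = (5.3 + 6.8 + 5.5 + 6.7 + 5.4 + 7.2 + 6.5 + 7.4 + 9.7) / 9 = 6.7222
UCL = X̄̄ + A₃·s̄ = 263.0333 + 1.628 × 6.7222 = 273.9771

273.98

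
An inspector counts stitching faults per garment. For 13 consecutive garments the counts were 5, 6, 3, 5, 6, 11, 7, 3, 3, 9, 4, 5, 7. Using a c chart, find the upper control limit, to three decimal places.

12.850

c̄ = (5 + 6 + 3 + 5 + 6 + 11 + 7 + 3 + 3 + 9 + 4 + 5 + 7) / 13 = 74 / 13 = 5.6923
UCL = c̄ + 3√c̄ = 5.6923 + 3 × √5.6923 = 5.6923 + 3 × 2.3859 = 12.8499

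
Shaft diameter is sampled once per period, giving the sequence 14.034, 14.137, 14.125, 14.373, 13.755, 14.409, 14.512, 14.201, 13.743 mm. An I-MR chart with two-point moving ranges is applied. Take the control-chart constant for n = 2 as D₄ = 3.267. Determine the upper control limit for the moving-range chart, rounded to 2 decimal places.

Moving ranges: 0.103, 0.012, 0.248, 0.618, 0.654, 0.103, 0.311, 0.458; M̄R̄ = 2.5070 / 8 = 0.3134
UCL_MR = D₄·M̄R̄ = 3.267 × 0.3134 = 1.0238

1.02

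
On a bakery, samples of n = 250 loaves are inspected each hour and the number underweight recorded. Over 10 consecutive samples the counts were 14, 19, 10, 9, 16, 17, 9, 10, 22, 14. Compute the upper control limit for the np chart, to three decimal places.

24.906

p̄ = Σdᵢ / (k·n) = 140 / (10 × 250) = 0.05600
UCL = np̄ + 3·√(np̄(1−p̄)) = 14.0000 + 3 × √(14.0000×0.94400) = 14.0000 + 3 × 3.6354 = 24.9061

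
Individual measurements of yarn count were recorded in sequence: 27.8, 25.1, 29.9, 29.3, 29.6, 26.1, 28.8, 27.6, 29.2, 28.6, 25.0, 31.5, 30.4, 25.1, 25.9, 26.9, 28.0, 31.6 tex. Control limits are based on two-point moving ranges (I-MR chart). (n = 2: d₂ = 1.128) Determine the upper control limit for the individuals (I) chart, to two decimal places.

X̄ = (27.8 + 25.1 + 29.9 + 29.3 + 29.6 + 26.1 + 28.8 + 27.6 + 29.2 + 28.6 + 25.0 + 31.5 + 30.4 + 25.1 + 25.9 + 26.9 + 28.0 + 31.6) / 18 = 28.1333
Moving ranges: 2.7, 4.8, 0.6, 0.3, 3.5, 2.7, 1.2, 1.6, 0.6, 3.6, 6.5, 1.1, 5.3, 0.8, 1.0, 1.1, 3.6; M̄R̄ = 41.0000 / 17 = 2.4118
UCL = X̄ + 3·M̄R̄/d₂ = 28.1333 + 3 × 2.4118 / 1.128 = 34.5476

34.55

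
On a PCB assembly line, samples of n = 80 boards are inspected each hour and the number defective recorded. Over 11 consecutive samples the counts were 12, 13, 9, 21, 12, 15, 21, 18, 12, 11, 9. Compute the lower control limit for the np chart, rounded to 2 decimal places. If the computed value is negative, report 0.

3.74

p̄ = Σdᵢ / (k·n) = 153 / (11 × 80) = 0.17386
LCL = np̄ − 3·√(np̄(1−p̄)) = 13.9091 − 3 × 3.3898 = 3.7397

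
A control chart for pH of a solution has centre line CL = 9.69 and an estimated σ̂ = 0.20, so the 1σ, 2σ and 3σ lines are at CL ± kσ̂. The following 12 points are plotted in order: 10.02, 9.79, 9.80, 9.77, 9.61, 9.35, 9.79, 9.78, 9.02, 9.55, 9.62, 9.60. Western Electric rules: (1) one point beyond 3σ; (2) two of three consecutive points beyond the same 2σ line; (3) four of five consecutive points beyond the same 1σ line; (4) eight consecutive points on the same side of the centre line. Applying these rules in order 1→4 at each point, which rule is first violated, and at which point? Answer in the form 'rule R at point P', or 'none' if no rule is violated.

Zone of each point (C = within 1σ̂, B = 1σ̂–2σ̂, A = 2σ̂–3σ̂, * = beyond 3σ̂; sign = side of CL): 1:+B, 2:+C, 3:+C, 4:+C, 5:-C, 6:-B, 7:+C, 8:+C, 9:-*, 10:-C, 11:-C, 12:-C
Rule 1 (one point beyond the 3σ limits) is satisfied at point 9.

rule 1 at point 9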